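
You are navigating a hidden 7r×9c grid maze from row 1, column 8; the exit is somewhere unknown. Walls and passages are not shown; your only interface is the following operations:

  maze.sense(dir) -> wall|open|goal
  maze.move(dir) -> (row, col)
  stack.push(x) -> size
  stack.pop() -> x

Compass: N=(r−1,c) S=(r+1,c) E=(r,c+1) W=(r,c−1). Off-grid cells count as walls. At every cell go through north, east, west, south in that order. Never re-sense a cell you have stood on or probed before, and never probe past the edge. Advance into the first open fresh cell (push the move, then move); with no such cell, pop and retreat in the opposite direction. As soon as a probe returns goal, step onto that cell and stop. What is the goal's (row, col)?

// 1. sense(north) -> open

// 2. push(north) -> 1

// 3. move(north) -> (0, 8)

// 4. sense(west) -> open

// 5. push(west) -> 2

// 6. move(west) -> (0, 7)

// 7. sense(west) -> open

// 8. push(west) -> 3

// 9. move(west) -> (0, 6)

// 10. sense(west) -> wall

// 11. sense(south) -> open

// 12. push(south) -> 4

// 13. move(south) -> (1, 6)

// 14. sense(east) -> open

// 15. push(east) -> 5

// 16. move(east) -> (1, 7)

// 17. sense(south) -> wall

// 18. pop() -> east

// 19. move(west) -> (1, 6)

// 20. sense(west) -> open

// 21. push(west) -> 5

// 22. move(west) -> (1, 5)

// 23. sense(west) -> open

// 24. push(west) -> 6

// 25. move(west) -> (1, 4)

// 26. sense(north) -> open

// 27. push(north) -> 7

// 28. move(north) -> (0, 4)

// 29. sense(west) -> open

// 30. push(west) -> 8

// 31. move(west) -> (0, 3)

// 32. sense(west) -> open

// 33. push(west) -> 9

// 34. move(west) -> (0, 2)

// 35. sense(west) -> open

// 36. push(west) -> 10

// 37. move(west) -> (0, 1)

// 38. sense(west) -> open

// 39. push(west) -> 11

// 40. move(west) -> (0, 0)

// 41. sense(south) -> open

// 42. push(south) -> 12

// 43. move(south) -> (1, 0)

// 44. sense(east) -> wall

// 45. sense(south) -> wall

// 46. pop() -> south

// 47. move(north) -> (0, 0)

// 48. pop() -> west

// 49. move(east) -> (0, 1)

// 50. pop() -> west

// 51. move(east) -> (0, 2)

// 52. sense(south) -> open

// 53. push(south) -> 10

// 54. move(south) -> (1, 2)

// 55. sense(east) -> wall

// 56. sense(south) -> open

// 57. push(south) -> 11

// 58. move(south) -> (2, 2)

// 59. sense(east) -> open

// 60. push(east) -> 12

// 61. move(east) -> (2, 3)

// 62. sense(east) -> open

// 63. push(east) -> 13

// 64. move(east) -> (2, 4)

// 65. sense(east) -> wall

// 66. sense(south) -> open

// 67. push(south) -> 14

// 68. move(south) -> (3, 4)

// 69. sense(east) -> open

// 70. push(east) -> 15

// 71. move(east) -> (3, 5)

// 72. sense(east) -> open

// 73. push(east) -> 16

// 74. move(east) -> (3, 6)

// 75. sense(north) -> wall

// 76. sense(east) -> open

// 77. push(east) -> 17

// 78. move(east) -> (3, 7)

// 79. sense(east) -> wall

// 80. sense(south) -> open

// 81. push(south) -> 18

// 82. move(south) -> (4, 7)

// 83. sense(east) -> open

// 84. push(east) -> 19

// 85. move(east) -> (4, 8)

// 86. sense(south) -> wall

// 87. pop() -> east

// 88. move(west) -> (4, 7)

// 89. sense(west) -> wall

// 90. sense(south) -> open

// 91. push(south) -> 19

// 92. move(south) -> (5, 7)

// 93. sense(west) -> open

// 94. push(west) -> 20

// 95. move(west) -> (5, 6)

// 96. sense(west) -> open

// 97. push(west) -> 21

// 98. move(west) -> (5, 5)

// 99. sense(north) -> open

// 100. push(north) -> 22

// 101. move(north) -> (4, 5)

// 102. sense(west) -> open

// 103. push(west) -> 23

// 104. move(west) -> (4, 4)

// 105. sense(west) -> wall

// 106. sense(south) -> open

// 107. push(south) -> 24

// 108. move(south) -> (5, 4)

// 109. sense(west) -> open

// 110. push(west) -> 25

// 111. move(west) -> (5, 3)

// 112. sense(west) -> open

// 113. push(west) -> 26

// 114. move(west) -> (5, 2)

// 115. sense(north) -> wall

// 116. sense(west) -> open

// 117. push(west) -> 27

// 118. move(west) -> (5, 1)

// 119. sense(north) -> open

// 120. push(north) -> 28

// 121. move(north) -> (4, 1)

// 122. sense(north) -> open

// 123. push(north) -> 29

// 124. move(north) -> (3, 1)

// 125. sense(north) -> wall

// 126. sense(east) -> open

// 127. push(east) -> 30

// 128. move(east) -> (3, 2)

// 129. sense(east) -> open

// 130. push(east) -> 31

// 131. move(east) -> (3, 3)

// 132. pop() -> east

// 133. move(west) -> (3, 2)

// 134. pop() -> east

// 135. move(west) -> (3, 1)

// 136. sense(west) -> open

// 137. push(west) -> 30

// 138. move(west) -> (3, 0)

// 139. sense(south) -> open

// 140. push(south) -> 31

// 141. move(south) -> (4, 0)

// 142. sense(south) -> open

// 143. push(south) -> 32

// 144. move(south) -> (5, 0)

// 145. sense(south) -> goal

// 146. move(south) -> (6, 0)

Answer: (6, 0)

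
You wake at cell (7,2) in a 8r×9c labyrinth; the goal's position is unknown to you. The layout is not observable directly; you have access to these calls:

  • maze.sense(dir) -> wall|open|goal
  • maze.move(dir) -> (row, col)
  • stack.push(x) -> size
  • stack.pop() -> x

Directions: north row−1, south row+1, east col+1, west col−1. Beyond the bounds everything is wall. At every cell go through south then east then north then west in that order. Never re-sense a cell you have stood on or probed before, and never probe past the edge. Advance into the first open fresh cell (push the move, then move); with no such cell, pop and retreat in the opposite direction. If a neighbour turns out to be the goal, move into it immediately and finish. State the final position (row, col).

→ maze.sense(dir=east)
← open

→ stack.push(x=east)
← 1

→ maze.move(dir=east)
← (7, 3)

→ maze.sense(dir=east)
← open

→ stack.push(x=east)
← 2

→ maze.move(dir=east)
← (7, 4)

→ maze.sense(dir=east)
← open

→ stack.push(x=east)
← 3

→ maze.move(dir=east)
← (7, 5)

→ maze.sense(dir=east)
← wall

→ maze.sense(dir=north)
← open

→ stack.push(x=north)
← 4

→ maze.move(dir=north)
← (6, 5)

→ maze.sense(dir=east)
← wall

→ maze.sense(dir=north)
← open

→ stack.push(x=north)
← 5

→ maze.move(dir=north)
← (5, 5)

→ maze.sense(dir=east)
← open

→ stack.push(x=east)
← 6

→ maze.move(dir=east)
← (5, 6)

→ maze.sense(dir=east)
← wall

→ maze.sense(dir=north)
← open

→ stack.push(x=north)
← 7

→ maze.move(dir=north)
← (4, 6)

→ maze.sense(dir=east)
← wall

→ maze.sense(dir=north)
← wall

→ maze.sense(dir=west)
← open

→ stack.push(x=west)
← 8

→ maze.move(dir=west)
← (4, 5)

→ maze.sense(dir=north)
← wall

→ maze.sense(dir=west)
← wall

→ stack.pop()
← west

→ maze.move(dir=east)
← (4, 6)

→ stack.pop()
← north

→ maze.move(dir=south)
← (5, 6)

→ stack.pop()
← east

→ maze.move(dir=west)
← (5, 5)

→ maze.sense(dir=west)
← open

→ stack.push(x=west)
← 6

→ maze.move(dir=west)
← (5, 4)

→ maze.sense(dir=south)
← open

→ stack.push(x=south)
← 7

→ maze.move(dir=south)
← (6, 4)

→ maze.sense(dir=west)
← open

→ stack.push(x=west)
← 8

→ maze.move(dir=west)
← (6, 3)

→ maze.sense(dir=north)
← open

→ stack.push(x=north)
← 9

→ maze.move(dir=north)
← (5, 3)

→ maze.sense(dir=north)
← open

→ stack.push(x=north)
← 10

→ maze.move(dir=north)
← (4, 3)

→ maze.sense(dir=north)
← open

→ stack.push(x=north)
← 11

→ maze.move(dir=north)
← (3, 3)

→ maze.sense(dir=east)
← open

→ stack.push(x=east)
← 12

→ maze.move(dir=east)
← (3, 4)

→ maze.sense(dir=north)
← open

→ stack.push(x=north)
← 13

→ maze.move(dir=north)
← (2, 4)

→ maze.sense(dir=east)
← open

→ stack.push(x=east)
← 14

→ maze.move(dir=east)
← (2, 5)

→ maze.sense(dir=east)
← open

→ stack.push(x=east)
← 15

→ maze.move(dir=east)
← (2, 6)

→ maze.sense(dir=east)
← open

→ stack.push(x=east)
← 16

→ maze.move(dir=east)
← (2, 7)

→ maze.sense(dir=south)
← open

→ stack.push(x=south)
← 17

→ maze.move(dir=south)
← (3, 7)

→ maze.sense(dir=east)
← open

→ stack.push(x=east)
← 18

→ maze.move(dir=east)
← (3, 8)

→ maze.sense(dir=south)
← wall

→ maze.sense(dir=north)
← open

→ stack.push(x=north)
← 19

→ maze.move(dir=north)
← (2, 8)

→ maze.sense(dir=north)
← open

→ stack.push(x=north)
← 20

→ maze.move(dir=north)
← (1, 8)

→ maze.sense(dir=north)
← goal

→ maze.move(dir=north)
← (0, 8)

Answer: (0, 8)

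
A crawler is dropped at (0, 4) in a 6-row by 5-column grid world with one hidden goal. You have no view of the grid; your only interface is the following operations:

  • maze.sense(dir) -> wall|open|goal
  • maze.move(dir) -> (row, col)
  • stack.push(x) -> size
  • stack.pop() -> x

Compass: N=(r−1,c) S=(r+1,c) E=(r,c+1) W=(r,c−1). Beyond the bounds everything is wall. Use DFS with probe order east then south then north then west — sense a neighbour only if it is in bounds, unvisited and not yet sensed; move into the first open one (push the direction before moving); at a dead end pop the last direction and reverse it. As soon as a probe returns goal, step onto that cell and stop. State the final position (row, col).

Step: maze.sense[dir: south]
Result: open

Step: stack.push[x: south]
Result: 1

Step: maze.move[dir: south]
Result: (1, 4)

Step: maze.sense[dir: south]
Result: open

Step: stack.push[x: south]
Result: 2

Step: maze.move[dir: south]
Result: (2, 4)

Step: maze.sense[dir: south]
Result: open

Step: stack.push[x: south]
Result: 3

Step: maze.move[dir: south]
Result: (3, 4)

Step: maze.sense[dir: south]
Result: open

Step: stack.push[x: south]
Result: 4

Step: maze.move[dir: south]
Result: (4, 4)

Step: maze.sense[dir: south]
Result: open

Step: stack.push[x: south]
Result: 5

Step: maze.move[dir: south]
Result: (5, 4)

Step: maze.sense[dir: west]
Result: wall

Step: stack.pop[]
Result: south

Step: maze.move[dir: north]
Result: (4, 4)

Step: maze.sense[dir: west]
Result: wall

Step: stack.pop[]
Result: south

Step: maze.move[dir: north]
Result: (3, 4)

Step: maze.sense[dir: west]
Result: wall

Step: stack.pop[]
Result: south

Step: maze.move[dir: north]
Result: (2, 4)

Step: maze.sense[dir: west]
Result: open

Step: stack.push[x: west]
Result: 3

Step: maze.move[dir: west]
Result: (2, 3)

Step: maze.sense[dir: north]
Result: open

Step: stack.push[x: north]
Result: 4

Step: maze.move[dir: north]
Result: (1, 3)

Step: maze.sense[dir: north]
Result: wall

Step: maze.sense[dir: west]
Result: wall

Step: stack.pop[]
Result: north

Step: maze.move[dir: south]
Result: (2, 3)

Step: maze.sense[dir: west]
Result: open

Step: stack.push[x: west]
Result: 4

Step: maze.move[dir: west]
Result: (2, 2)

Step: maze.sense[dir: south]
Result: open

Step: stack.push[x: south]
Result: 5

Step: maze.move[dir: south]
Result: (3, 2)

Step: maze.sense[dir: south]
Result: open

Step: stack.push[x: south]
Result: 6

Step: maze.move[dir: south]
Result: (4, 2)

Step: maze.sense[dir: south]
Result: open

Step: stack.push[x: south]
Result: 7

Step: maze.move[dir: south]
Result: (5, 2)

Step: maze.sense[dir: west]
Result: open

Step: stack.push[x: west]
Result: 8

Step: maze.move[dir: west]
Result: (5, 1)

Step: maze.sense[dir: north]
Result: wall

Step: maze.sense[dir: west]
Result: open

Step: stack.push[x: west]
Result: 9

Step: maze.move[dir: west]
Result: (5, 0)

Step: maze.sense[dir: north]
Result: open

Step: stack.push[x: north]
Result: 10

Step: maze.move[dir: north]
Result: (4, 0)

Step: maze.sense[dir: north]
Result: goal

Step: maze.move[dir: north]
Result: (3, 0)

Answer: (3, 0)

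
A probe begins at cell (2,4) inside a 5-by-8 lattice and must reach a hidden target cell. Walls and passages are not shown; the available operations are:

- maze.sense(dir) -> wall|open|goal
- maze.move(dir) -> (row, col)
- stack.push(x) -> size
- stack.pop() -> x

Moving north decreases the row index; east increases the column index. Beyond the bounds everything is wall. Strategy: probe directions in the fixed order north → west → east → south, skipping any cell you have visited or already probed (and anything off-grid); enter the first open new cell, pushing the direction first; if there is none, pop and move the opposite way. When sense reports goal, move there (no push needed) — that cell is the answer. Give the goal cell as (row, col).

Then maze.sense passing dir→north, → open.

Invoking stack.push passing x→north, — result: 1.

I run maze.move passing dir→north, yielding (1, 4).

I try maze.sense passing dir→north, → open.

I invoke stack.push passing x→north, yielding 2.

I try maze.move passing dir→north, and get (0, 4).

Invoking maze.sense passing dir→west, yielding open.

I use stack.push passing x→west, giving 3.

Next I call maze.move passing dir→west, giving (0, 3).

I try maze.sense passing dir→west, and get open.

I call stack.push passing x→west, giving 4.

I call maze.move passing dir→west, giving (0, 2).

I call maze.sense passing dir→west, giving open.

Invoking stack.push passing x→west, yielding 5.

I try maze.move passing dir→west, yielding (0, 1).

I invoke maze.sense passing dir→west, giving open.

I use stack.push passing x→west, giving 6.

Now I run maze.move passing dir→west, and get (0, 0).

Invoking maze.sense passing dir→south, — result: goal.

Using maze.move passing dir→south, yielding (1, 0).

Answer: (1, 0)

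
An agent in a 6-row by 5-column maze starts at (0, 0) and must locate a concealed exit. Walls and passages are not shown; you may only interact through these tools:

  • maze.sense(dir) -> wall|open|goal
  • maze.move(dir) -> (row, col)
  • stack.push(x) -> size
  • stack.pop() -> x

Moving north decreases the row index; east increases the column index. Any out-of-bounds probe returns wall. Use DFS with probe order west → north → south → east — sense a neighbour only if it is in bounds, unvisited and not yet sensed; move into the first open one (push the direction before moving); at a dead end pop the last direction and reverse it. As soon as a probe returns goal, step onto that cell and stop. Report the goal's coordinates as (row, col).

→ maze.sense(south)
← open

→ stack.push(south)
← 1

→ maze.move(south)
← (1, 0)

→ maze.sense(south)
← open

→ stack.push(south)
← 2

→ maze.move(south)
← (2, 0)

→ maze.sense(south)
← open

→ stack.push(south)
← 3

→ maze.move(south)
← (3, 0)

→ maze.sense(south)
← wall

→ maze.sense(east)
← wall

→ stack.pop()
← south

→ maze.move(north)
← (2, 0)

→ maze.sense(east)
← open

→ stack.push(east)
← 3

→ maze.move(east)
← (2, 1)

→ maze.sense(north)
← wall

→ maze.sense(east)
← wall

→ stack.pop()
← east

→ maze.move(west)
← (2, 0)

→ stack.pop()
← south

→ maze.move(north)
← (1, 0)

→ stack.pop()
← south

→ maze.move(north)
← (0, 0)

→ maze.sense(east)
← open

→ stack.push(east)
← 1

→ maze.move(east)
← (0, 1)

→ maze.sense(east)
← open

→ stack.push(east)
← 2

→ maze.move(east)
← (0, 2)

→ maze.sense(south)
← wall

→ maze.sense(east)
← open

→ stack.push(east)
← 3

→ maze.move(east)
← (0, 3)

→ maze.sense(south)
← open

→ stack.push(south)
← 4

→ maze.move(south)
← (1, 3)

→ maze.sense(south)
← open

→ stack.push(south)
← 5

→ maze.move(south)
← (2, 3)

→ maze.sense(south)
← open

→ stack.push(south)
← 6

→ maze.move(south)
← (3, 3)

→ maze.sense(west)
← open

→ stack.push(west)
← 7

→ maze.move(west)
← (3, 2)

→ maze.sense(south)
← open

→ stack.push(south)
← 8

→ maze.move(south)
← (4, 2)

→ maze.sense(west)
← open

→ stack.push(west)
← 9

→ maze.move(west)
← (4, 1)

→ maze.sense(south)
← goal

→ maze.move(south)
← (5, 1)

Answer: (5, 1)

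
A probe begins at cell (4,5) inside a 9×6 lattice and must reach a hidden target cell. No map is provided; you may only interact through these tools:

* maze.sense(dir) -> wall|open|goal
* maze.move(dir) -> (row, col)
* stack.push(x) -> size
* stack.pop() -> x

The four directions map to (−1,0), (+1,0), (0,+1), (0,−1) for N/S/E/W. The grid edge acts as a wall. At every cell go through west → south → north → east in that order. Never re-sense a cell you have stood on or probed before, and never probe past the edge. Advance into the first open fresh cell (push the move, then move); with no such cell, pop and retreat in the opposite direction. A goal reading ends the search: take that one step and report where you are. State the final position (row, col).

I use maze.sense with dir='west', — result: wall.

I run maze.sense with dir='south', and see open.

I use stack.push with x='south', and get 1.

Now I run maze.move with dir='south', and get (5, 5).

I run maze.sense with dir='west', and see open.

Using stack.push with x='west', : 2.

Using maze.move with dir='west', giving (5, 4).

Now I run maze.sense with dir='west', — result: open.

I call stack.push with x='west', : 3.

I run maze.move with dir='west', : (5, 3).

Now I run maze.sense with dir='west', → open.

I use stack.push with x='west', and see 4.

Next I call maze.move with dir='west', : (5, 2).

I try maze.sense with dir='west', and get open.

I call stack.push with x='west', → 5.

I use maze.move with dir='west', → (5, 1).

Invoking maze.sense with dir='west', : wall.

I use maze.sense with dir='south', → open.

Now I run stack.push with x='south', — result: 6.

Now I run maze.move with dir='south', and observe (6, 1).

I try maze.sense with dir='west', and see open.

Next I call stack.push with x='west', → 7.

Then maze.move with dir='west', giving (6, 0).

Next I call maze.sense with dir='south', → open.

Using stack.push with x='south', yielding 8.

I call maze.move with dir='south', and observe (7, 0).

I run maze.sense with dir='south', and get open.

Invoking stack.push with x='south', which returns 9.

I use maze.move with dir='south', giving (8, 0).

Invoking maze.sense with dir='east', — result: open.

Now I run stack.push with x='east', → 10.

I run maze.move with dir='east', : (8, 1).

I call maze.sense with dir='north', → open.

I run stack.push with x='north', which returns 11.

I try maze.move with dir='north', and observe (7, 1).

Calling maze.sense with dir='east', yielding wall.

Then stack.pop(), — result: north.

I run maze.move with dir='south', yielding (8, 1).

Invoking maze.sense with dir='east', and observe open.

Next I call stack.push with x='east', and observe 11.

I run maze.move with dir='east', and see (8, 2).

Now I run maze.sense with dir='east', and see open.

I run stack.push with x='east', — result: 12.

Now I run maze.move with dir='east', and observe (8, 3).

I invoke maze.sense with dir='north', and see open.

I run stack.push with x='north', yielding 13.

Now I run maze.move with dir='north', → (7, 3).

I invoke maze.sense with dir='north', giving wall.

I run maze.sense with dir='east', and see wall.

I invoke stack.pop(), : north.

I call maze.move with dir='south', yielding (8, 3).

Next I call maze.sense with dir='east', : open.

Calling stack.push with x='east', and observe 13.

Using maze.move with dir='east', and see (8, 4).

I call maze.sense with dir='east', and observe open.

I use stack.push with x='east', and observe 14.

I use maze.move with dir='east', — result: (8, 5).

Now I run maze.sense with dir='north', yielding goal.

I use maze.move with dir='north', and observe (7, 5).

Answer: (7, 5)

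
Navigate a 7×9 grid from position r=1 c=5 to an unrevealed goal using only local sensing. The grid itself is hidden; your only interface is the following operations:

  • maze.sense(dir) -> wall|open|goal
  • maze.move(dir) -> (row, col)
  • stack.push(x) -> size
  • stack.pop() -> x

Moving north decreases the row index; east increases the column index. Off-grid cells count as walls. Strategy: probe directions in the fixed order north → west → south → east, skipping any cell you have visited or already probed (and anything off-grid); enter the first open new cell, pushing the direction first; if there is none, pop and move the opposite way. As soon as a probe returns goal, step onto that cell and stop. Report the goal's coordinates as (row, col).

# 1. maze.sense(dir: north) == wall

# 2. maze.sense(dir: west) == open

# 3. stack.push(x: west) == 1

# 4. maze.move(dir: west) == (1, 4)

# 5. maze.sense(dir: north) == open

# 6. stack.push(x: north) == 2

# 7. maze.move(dir: north) == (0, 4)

# 8. maze.sense(dir: west) == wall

# 9. stack.pop() == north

# 10. maze.move(dir: south) == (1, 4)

# 11. maze.sense(dir: west) == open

# 12. stack.push(x: west) == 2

# 13. maze.move(dir: west) == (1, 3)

# 14. maze.sense(dir: west) == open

# 15. stack.push(x: west) == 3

# 16. maze.move(dir: west) == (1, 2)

# 17. maze.sense(dir: north) == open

# 18. stack.push(x: north) == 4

# 19. maze.move(dir: north) == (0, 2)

# 20. maze.sense(dir: west) == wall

# 21. stack.pop() == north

# 22. maze.move(dir: south) == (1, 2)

# 23. maze.sense(dir: west) == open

# 24. stack.push(x: west) == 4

# 25. maze.move(dir: west) == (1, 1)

# 26. maze.sense(dir: west) == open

# 27. stack.push(x: west) == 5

# 28. maze.move(dir: west) == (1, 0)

# 29. maze.sense(dir: north) == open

# 30. stack.push(x: north) == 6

# 31. maze.move(dir: north) == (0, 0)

# 32. stack.pop() == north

# 33. maze.move(dir: south) == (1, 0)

# 34. maze.sense(dir: south) == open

# 35. stack.push(x: south) == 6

# 36. maze.move(dir: south) == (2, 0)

# 37. maze.sense(dir: south) == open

# 38. stack.push(x: south) == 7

# 39. maze.move(dir: south) == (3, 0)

# 40. maze.sense(dir: south) == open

# 41. stack.push(x: south) == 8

# 42. maze.move(dir: south) == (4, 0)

# 43. maze.sense(dir: south) == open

# 44. stack.push(x: south) == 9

# 45. maze.move(dir: south) == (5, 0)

# 46. maze.sense(dir: south) == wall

# 47. maze.sense(dir: east) == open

# 48. stack.push(x: east) == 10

# 49. maze.move(dir: east) == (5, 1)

# 50. maze.sense(dir: north) == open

# 51. stack.push(x: north) == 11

# 52. maze.move(dir: north) == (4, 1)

# 53. maze.sense(dir: north) == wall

# 54. maze.sense(dir: east) == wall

# 55. stack.pop() == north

# 56. maze.move(dir: south) == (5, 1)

# 57. maze.sense(dir: south) == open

# 58. stack.push(x: south) == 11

# 59. maze.move(dir: south) == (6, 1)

# 60. maze.sense(dir: east) == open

# 61. stack.push(x: east) == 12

# 62. maze.move(dir: east) == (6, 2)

# 63. maze.sense(dir: north) == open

# 64. stack.push(x: north) == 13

# 65. maze.move(dir: north) == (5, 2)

# 66. maze.sense(dir: east) == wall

# 67. stack.pop() == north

# 68. maze.move(dir: south) == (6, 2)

# 69. maze.sense(dir: east) == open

# 70. stack.push(x: east) == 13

# 71. maze.move(dir: east) == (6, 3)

# 72. maze.sense(dir: east) == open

# 73. stack.push(x: east) == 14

# 74. maze.move(dir: east) == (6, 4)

# 75. maze.sense(dir: north) == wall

# 76. maze.sense(dir: east) == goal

# 77. maze.move(dir: east) == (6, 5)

Answer: (6, 5)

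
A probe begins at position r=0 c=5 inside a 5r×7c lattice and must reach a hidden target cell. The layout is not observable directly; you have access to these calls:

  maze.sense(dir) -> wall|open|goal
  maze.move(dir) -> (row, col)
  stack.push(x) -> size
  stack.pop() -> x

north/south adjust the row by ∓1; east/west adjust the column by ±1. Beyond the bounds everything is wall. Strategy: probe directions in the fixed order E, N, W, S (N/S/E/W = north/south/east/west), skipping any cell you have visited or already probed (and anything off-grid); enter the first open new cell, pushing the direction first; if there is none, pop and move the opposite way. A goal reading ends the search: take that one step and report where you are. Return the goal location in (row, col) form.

>>> sense dir→east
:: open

>>> push x→east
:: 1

>>> move dir→east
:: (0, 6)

>>> sense dir→south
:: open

>>> push x→south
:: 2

>>> move dir→south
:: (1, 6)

>>> sense dir→west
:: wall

>>> sense dir→south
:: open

>>> push x→south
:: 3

>>> move dir→south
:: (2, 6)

>>> sense dir→west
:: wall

>>> sense dir→south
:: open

>>> push x→south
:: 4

>>> move dir→south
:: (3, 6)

>>> sense dir→west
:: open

>>> push x→west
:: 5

>>> move dir→west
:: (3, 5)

>>> sense dir→west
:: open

>>> push x→west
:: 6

>>> move dir→west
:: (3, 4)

>>> sense dir→north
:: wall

>>> sense dir→west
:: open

>>> push x→west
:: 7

>>> move dir→west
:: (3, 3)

>>> sense dir→north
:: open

>>> push x→north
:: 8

>>> move dir→north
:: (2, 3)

>>> sense dir→north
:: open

>>> push x→north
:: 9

>>> move dir→north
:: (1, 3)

>>> sense dir→east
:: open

>>> push x→east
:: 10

>>> move dir→east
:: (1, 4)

>>> sense dir→north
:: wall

>>> pop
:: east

>>> move dir→west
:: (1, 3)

>>> sense dir→north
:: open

>>> push x→north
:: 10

>>> move dir→north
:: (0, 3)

>>> sense dir→west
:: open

>>> push x→west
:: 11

>>> move dir→west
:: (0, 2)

>>> sense dir→west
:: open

>>> push x→west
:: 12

>>> move dir→west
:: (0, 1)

>>> sense dir→west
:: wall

>>> sense dir→south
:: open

>>> push x→south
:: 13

>>> move dir→south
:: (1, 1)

>>> sense dir→east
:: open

>>> push x→east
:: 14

>>> move dir→east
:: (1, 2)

>>> sense dir→south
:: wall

>>> pop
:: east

>>> move dir→west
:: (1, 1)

>>> sense dir→west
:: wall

>>> sense dir→south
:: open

>>> push x→south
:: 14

>>> move dir→south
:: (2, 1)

>>> sense dir→west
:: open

>>> push x→west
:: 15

>>> move dir→west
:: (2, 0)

>>> sense dir→south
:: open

>>> push x→south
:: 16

>>> move dir→south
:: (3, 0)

>>> sense dir→east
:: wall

>>> sense dir→south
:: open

>>> push x→south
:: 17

>>> move dir→south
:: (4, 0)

>>> sense dir→east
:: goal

>>> move dir→east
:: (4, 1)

Answer: (4, 1)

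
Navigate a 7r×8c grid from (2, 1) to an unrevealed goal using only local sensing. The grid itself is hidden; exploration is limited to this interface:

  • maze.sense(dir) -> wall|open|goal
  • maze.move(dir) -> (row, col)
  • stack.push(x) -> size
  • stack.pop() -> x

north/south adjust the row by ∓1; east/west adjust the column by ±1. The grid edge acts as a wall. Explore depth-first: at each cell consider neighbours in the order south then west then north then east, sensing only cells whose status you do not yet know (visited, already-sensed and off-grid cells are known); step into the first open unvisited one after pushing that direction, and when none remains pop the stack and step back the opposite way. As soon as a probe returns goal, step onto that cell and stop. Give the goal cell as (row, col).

>>> maze.sense dir='south'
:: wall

>>> maze.sense dir='west'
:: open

>>> stack.push x='west'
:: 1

>>> maze.move dir='west'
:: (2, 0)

>>> maze.sense dir='south'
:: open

>>> stack.push x='south'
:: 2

>>> maze.move dir='south'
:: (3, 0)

>>> maze.sense dir='south'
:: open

>>> stack.push x='south'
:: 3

>>> maze.move dir='south'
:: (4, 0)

>>> maze.sense dir='south'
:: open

>>> stack.push x='south'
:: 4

>>> maze.move dir='south'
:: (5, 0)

>>> maze.sense dir='south'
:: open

>>> stack.push x='south'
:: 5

>>> maze.move dir='south'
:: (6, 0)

>>> maze.sense dir='east'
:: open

>>> stack.push x='east'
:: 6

>>> maze.move dir='east'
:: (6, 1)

>>> maze.sense dir='north'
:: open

>>> stack.push x='north'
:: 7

>>> maze.move dir='north'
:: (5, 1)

>>> maze.sense dir='north'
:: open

>>> stack.push x='north'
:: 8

>>> maze.move dir='north'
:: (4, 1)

>>> maze.sense dir='east'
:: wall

>>> stack.pop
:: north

>>> maze.move dir='south'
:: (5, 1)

>>> maze.sense dir='east'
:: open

>>> stack.push x='east'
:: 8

>>> maze.move dir='east'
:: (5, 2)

>>> maze.sense dir='south'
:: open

>>> stack.push x='south'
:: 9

>>> maze.move dir='south'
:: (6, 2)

>>> maze.sense dir='east'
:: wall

>>> stack.pop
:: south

>>> maze.move dir='north'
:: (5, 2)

>>> maze.sense dir='east'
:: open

>>> stack.push x='east'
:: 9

>>> maze.move dir='east'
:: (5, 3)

>>> maze.sense dir='north'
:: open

>>> stack.push x='north'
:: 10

>>> maze.move dir='north'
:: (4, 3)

>>> maze.sense dir='north'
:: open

>>> stack.push x='north'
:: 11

>>> maze.move dir='north'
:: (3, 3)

>>> maze.sense dir='west'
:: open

>>> stack.push x='west'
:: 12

>>> maze.move dir='west'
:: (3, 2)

>>> maze.sense dir='north'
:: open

>>> stack.push x='north'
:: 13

>>> maze.move dir='north'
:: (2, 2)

>>> maze.sense dir='north'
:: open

>>> stack.push x='north'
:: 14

>>> maze.move dir='north'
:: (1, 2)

>>> maze.sense dir='west'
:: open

>>> stack.push x='west'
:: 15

>>> maze.move dir='west'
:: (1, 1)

>>> maze.sense dir='west'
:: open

>>> stack.push x='west'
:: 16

>>> maze.move dir='west'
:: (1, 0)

>>> maze.sense dir='north'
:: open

>>> stack.push x='north'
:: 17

>>> maze.move dir='north'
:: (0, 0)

>>> maze.sense dir='east'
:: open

>>> stack.push x='east'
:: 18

>>> maze.move dir='east'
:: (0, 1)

>>> maze.sense dir='east'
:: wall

>>> stack.pop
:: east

>>> maze.move dir='west'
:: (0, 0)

>>> stack.pop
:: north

>>> maze.move dir='south'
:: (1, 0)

>>> stack.pop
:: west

>>> maze.move dir='east'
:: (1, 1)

>>> stack.pop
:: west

>>> maze.move dir='east'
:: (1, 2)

>>> maze.sense dir='east'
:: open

>>> stack.push x='east'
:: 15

>>> maze.move dir='east'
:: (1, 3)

>>> maze.sense dir='south'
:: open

>>> stack.push x='south'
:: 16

>>> maze.move dir='south'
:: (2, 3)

>>> maze.sense dir='east'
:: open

>>> stack.push x='east'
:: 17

>>> maze.move dir='east'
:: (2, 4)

>>> maze.sense dir='south'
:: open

>>> stack.push x='south'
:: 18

>>> maze.move dir='south'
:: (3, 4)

>>> maze.sense dir='south'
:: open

>>> stack.push x='south'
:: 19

>>> maze.move dir='south'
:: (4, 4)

>>> maze.sense dir='south'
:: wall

>>> maze.sense dir='east'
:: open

>>> stack.push x='east'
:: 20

>>> maze.move dir='east'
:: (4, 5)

>>> maze.sense dir='south'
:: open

>>> stack.push x='south'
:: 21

>>> maze.move dir='south'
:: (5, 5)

>>> maze.sense dir='south'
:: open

>>> stack.push x='south'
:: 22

>>> maze.move dir='south'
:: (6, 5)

>>> maze.sense dir='west'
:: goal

>>> maze.move dir='west'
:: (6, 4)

Answer: (6, 4)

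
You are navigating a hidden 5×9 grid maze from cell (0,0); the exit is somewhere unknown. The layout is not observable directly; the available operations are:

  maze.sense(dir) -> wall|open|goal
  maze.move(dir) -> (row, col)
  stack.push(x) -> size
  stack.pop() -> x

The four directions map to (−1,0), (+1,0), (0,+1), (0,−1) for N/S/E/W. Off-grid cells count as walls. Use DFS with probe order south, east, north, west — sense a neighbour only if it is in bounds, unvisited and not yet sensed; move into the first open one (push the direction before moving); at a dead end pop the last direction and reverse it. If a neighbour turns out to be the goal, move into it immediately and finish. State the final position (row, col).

Using maze.sense passing dir: south, and get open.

I use stack.push passing x: south, giving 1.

I try maze.move passing dir: south, giving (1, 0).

I invoke maze.sense passing dir: south, giving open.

Using stack.push passing x: south, which returns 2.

Next I call maze.move passing dir: south, and observe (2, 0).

I run maze.sense passing dir: south, giving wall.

Calling maze.sense passing dir: east, giving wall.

Using stack.pop(), giving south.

Then maze.move passing dir: north, yielding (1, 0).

Calling maze.sense passing dir: east, → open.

I run stack.push passing x: east, giving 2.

I call maze.move passing dir: east, and observe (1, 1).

Using maze.sense passing dir: east, : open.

Calling stack.push passing x: east, → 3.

Invoking maze.move passing dir: east, → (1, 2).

Then maze.sense passing dir: south, : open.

I invoke stack.push passing x: south, : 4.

I invoke maze.move passing dir: south, which returns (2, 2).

Next I call maze.sense passing dir: south, : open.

Now I run stack.push passing x: south, and see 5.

I use maze.move passing dir: south, which returns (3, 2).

Now I run maze.sense passing dir: south, giving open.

Now I run stack.push passing x: south, — result: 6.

Using maze.move passing dir: south, which returns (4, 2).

I call maze.sense passing dir: east, — result: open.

Calling stack.push passing x: east, and get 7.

Calling maze.move passing dir: east, and observe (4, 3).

I run maze.sense passing dir: east, and observe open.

Now I run stack.push passing x: east, and see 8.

Now I run maze.move passing dir: east, and get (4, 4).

I run maze.sense passing dir: east, giving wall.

Then maze.sense passing dir: north, which returns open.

Calling stack.push passing x: north, and observe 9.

I run maze.move passing dir: north, and observe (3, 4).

Using maze.sense passing dir: east, and see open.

Using stack.push passing x: east, : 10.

Now I run maze.move passing dir: east, — result: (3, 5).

I call maze.sense passing dir: east, → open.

Invoking stack.push passing x: east, yielding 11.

I invoke maze.move passing dir: east, → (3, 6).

Next I call maze.sense passing dir: south, and observe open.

I try stack.push passing x: south, giving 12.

I invoke maze.move passing dir: south, — result: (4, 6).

Using maze.sense passing dir: east, yielding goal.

I use maze.move passing dir: east, giving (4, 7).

Answer: (4, 7)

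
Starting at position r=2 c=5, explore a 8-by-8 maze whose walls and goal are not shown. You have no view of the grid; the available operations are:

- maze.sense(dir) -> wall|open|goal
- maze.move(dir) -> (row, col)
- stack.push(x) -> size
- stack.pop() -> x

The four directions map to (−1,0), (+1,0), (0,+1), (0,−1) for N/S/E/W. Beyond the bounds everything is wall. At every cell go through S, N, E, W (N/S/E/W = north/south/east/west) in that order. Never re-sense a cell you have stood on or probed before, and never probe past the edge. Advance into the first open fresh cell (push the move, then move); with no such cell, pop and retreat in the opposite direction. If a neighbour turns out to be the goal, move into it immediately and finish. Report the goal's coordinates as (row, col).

Act: sense[dir=south]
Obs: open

Act: push[x=south]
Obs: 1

Act: move[dir=south]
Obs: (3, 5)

Act: sense[dir=south]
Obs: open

Act: push[x=south]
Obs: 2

Act: move[dir=south]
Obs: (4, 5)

Act: sense[dir=south]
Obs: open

Act: push[x=south]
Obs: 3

Act: move[dir=south]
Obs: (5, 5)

Act: sense[dir=south]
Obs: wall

Act: sense[dir=east]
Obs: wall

Act: sense[dir=west]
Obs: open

Act: push[x=west]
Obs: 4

Act: move[dir=west]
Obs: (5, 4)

Act: sense[dir=south]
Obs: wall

Act: sense[dir=north]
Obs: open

Act: push[x=north]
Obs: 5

Act: move[dir=north]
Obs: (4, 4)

Act: sense[dir=north]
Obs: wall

Act: sense[dir=west]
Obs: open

Act: push[x=west]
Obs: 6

Act: move[dir=west]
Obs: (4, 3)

Act: sense[dir=south]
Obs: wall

Act: sense[dir=north]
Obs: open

Act: push[x=north]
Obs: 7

Act: move[dir=north]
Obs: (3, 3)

Act: sense[dir=north]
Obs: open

Act: push[x=north]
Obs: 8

Act: move[dir=north]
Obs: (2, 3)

Act: sense[dir=north]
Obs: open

Act: push[x=north]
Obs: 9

Act: move[dir=north]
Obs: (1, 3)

Act: sense[dir=north]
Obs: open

Act: push[x=north]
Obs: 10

Act: move[dir=north]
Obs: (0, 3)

Act: sense[dir=east]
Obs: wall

Act: sense[dir=west]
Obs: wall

Act: pop[]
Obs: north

Act: move[dir=south]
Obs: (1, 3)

Act: sense[dir=east]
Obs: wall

Act: sense[dir=west]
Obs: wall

Act: pop[]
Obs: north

Act: move[dir=south]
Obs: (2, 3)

Act: sense[dir=east]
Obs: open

Act: push[x=east]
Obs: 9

Act: move[dir=east]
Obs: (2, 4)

Act: pop[]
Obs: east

Act: move[dir=west]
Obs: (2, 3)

Act: sense[dir=west]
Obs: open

Act: push[x=west]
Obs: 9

Act: move[dir=west]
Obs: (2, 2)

Act: sense[dir=south]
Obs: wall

Act: sense[dir=west]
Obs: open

Act: push[x=west]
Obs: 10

Act: move[dir=west]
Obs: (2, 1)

Act: sense[dir=south]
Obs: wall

Act: sense[dir=north]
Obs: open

Act: push[x=north]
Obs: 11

Act: move[dir=north]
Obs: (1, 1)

Act: sense[dir=north]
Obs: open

Act: push[x=north]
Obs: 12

Act: move[dir=north]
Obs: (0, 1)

Act: sense[dir=west]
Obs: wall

Act: pop[]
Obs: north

Act: move[dir=south]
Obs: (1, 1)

Act: sense[dir=west]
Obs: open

Act: push[x=west]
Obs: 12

Act: move[dir=west]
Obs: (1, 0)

Act: sense[dir=south]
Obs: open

Act: push[x=south]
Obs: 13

Act: move[dir=south]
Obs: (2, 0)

Act: sense[dir=south]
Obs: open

Act: push[x=south]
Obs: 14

Act: move[dir=south]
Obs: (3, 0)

Act: sense[dir=south]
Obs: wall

Act: pop[]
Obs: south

Act: move[dir=north]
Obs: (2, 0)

Act: pop[]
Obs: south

Act: move[dir=north]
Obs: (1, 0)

Act: pop[]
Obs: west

Act: move[dir=east]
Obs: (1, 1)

Act: pop[]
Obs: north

Act: move[dir=south]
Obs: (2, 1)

Act: pop[]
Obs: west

Act: move[dir=east]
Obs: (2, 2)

Act: pop[]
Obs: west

Act: move[dir=east]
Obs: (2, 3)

Act: pop[]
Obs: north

Act: move[dir=south]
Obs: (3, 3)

Act: pop[]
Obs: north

Act: move[dir=south]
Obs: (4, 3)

Act: sense[dir=west]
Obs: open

Act: push[x=west]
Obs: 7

Act: move[dir=west]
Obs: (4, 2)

Act: sense[dir=south]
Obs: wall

Act: sense[dir=west]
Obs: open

Act: push[x=west]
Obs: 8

Act: move[dir=west]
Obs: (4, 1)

Act: sense[dir=south]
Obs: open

Act: push[x=south]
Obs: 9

Act: move[dir=south]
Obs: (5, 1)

Act: sense[dir=south]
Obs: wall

Act: sense[dir=west]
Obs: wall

Act: pop[]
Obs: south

Act: move[dir=north]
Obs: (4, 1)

Act: pop[]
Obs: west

Act: move[dir=east]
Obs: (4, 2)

Act: pop[]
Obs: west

Act: move[dir=east]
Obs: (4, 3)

Act: pop[]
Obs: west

Act: move[dir=east]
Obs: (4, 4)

Act: pop[]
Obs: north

Act: move[dir=south]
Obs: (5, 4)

Act: pop[]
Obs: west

Act: move[dir=east]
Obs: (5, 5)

Act: pop[]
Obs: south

Act: move[dir=north]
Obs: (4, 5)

Act: sense[dir=east]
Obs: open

Act: push[x=east]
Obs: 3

Act: move[dir=east]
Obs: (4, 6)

Act: sense[dir=north]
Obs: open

Act: push[x=north]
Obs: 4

Act: move[dir=north]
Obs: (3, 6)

Act: sense[dir=north]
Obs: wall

Act: sense[dir=east]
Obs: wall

Act: pop[]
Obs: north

Act: move[dir=south]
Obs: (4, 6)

Act: sense[dir=east]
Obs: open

Act: push[x=east]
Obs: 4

Act: move[dir=east]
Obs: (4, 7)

Act: sense[dir=south]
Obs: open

Act: push[x=south]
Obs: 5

Act: move[dir=south]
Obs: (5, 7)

Act: sense[dir=south]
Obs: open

Act: push[x=south]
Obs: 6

Act: move[dir=south]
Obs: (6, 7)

Act: sense[dir=south]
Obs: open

Act: push[x=south]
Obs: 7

Act: move[dir=south]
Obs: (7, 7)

Act: sense[dir=west]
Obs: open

Act: push[x=west]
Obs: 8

Act: move[dir=west]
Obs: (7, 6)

Act: sense[dir=north]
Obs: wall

Act: sense[dir=west]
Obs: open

Act: push[x=west]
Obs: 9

Act: move[dir=west]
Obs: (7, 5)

Act: sense[dir=west]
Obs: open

Act: push[x=west]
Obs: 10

Act: move[dir=west]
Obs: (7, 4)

Act: sense[dir=west]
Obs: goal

Act: move[dir=west]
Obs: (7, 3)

Answer: (7, 3)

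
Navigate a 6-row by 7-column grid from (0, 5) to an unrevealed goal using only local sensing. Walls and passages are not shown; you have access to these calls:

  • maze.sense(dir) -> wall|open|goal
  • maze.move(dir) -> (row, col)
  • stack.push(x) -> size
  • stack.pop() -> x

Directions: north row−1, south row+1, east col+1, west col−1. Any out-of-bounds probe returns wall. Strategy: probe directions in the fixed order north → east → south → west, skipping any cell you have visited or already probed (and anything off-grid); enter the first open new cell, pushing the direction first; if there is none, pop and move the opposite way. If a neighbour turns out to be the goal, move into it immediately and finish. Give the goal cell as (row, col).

==> maze.sense(dir: east)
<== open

==> stack.push(x: east)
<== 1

==> maze.move(dir: east)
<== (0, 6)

==> maze.sense(dir: south)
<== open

==> stack.push(x: south)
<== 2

==> maze.move(dir: south)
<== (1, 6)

==> maze.sense(dir: south)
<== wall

==> maze.sense(dir: west)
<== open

==> stack.push(x: west)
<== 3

==> maze.move(dir: west)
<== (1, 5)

==> maze.sense(dir: south)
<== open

==> stack.push(x: south)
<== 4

==> maze.move(dir: south)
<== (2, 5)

==> maze.sense(dir: south)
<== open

==> stack.push(x: south)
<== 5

==> maze.move(dir: south)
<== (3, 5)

==> maze.sense(dir: east)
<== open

==> stack.push(x: east)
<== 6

==> maze.move(dir: east)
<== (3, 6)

==> maze.sense(dir: south)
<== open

==> stack.push(x: south)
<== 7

==> maze.move(dir: south)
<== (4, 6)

==> maze.sense(dir: south)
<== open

==> stack.push(x: south)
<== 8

==> maze.move(dir: south)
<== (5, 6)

==> maze.sense(dir: west)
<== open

==> stack.push(x: west)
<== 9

==> maze.move(dir: west)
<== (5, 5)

==> maze.sense(dir: north)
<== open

==> stack.push(x: north)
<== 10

==> maze.move(dir: north)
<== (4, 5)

==> maze.sense(dir: west)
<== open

==> stack.push(x: west)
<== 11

==> maze.move(dir: west)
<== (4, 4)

==> maze.sense(dir: north)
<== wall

==> maze.sense(dir: south)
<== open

==> stack.push(x: south)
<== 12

==> maze.move(dir: south)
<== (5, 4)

==> maze.sense(dir: west)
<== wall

==> stack.pop()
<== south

==> maze.move(dir: north)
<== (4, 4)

==> maze.sense(dir: west)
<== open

==> stack.push(x: west)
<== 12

==> maze.move(dir: west)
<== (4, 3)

==> maze.sense(dir: north)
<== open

==> stack.push(x: north)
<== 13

==> maze.move(dir: north)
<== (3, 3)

==> maze.sense(dir: north)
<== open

==> stack.push(x: north)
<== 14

==> maze.move(dir: north)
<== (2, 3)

==> maze.sense(dir: north)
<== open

==> stack.push(x: north)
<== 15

==> maze.move(dir: north)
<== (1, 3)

==> maze.sense(dir: north)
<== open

==> stack.push(x: north)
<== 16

==> maze.move(dir: north)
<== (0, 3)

==> maze.sense(dir: east)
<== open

==> stack.push(x: east)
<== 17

==> maze.move(dir: east)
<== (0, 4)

==> maze.sense(dir: south)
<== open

==> stack.push(x: south)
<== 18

==> maze.move(dir: south)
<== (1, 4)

==> maze.sense(dir: south)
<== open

==> stack.push(x: south)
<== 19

==> maze.move(dir: south)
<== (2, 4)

==> stack.pop()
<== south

==> maze.move(dir: north)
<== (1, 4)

==> stack.pop()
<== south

==> maze.move(dir: north)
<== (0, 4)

==> stack.pop()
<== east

==> maze.move(dir: west)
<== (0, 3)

==> maze.sense(dir: west)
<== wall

==> stack.pop()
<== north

==> maze.move(dir: south)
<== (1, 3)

==> maze.sense(dir: west)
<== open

==> stack.push(x: west)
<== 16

==> maze.move(dir: west)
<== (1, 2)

==> maze.sense(dir: south)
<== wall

==> maze.sense(dir: west)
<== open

==> stack.push(x: west)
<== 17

==> maze.move(dir: west)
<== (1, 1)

==> maze.sense(dir: north)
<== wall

==> maze.sense(dir: south)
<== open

==> stack.push(x: south)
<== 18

==> maze.move(dir: south)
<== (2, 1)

==> maze.sense(dir: south)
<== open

==> stack.push(x: south)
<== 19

==> maze.move(dir: south)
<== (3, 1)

==> maze.sense(dir: east)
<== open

==> stack.push(x: east)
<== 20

==> maze.move(dir: east)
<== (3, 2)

==> maze.sense(dir: south)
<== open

==> stack.push(x: south)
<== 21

==> maze.move(dir: south)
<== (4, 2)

==> maze.sense(dir: south)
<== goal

==> maze.move(dir: south)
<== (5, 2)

Answer: (5, 2)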